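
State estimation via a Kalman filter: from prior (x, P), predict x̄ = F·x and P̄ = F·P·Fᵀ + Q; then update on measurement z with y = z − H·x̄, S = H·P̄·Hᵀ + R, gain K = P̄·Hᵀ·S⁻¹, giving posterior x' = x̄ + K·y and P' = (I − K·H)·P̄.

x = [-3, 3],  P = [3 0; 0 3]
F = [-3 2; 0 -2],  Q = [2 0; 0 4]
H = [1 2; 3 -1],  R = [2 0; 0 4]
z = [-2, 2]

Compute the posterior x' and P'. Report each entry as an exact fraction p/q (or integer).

x̄ = F·x = [15, -6]
P̄ = F·P·Fᵀ + Q = [41 -12; -12 16]
y = z − H·x̄ = [-5, -49]
S = H·P̄·Hᵀ + R = [59 31; 31 461]
K = P̄·Hᵀ·S⁻¹ = [1826/13119 3719/13119; 5416/13119 -1844/13119]
x' = x̄ + K·y = [1808/4373, -5146/4373]
P' = (I − K·H)·P̄ = [4772/13119 -560/13119; -560/13119 5696/13119]

x' = [1808/4373, -5146/4373]
P' = [4772/13119 -560/13119; -560/13119 5696/13119]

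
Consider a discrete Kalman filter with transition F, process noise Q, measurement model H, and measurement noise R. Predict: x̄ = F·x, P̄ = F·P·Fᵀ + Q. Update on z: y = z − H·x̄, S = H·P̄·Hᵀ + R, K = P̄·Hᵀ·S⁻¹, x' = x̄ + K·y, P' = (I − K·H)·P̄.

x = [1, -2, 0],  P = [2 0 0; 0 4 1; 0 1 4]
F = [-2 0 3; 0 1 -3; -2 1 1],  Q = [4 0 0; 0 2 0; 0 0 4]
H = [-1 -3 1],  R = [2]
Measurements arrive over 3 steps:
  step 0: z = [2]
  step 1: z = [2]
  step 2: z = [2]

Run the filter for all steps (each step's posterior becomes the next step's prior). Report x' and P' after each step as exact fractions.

step 0: x' = [-143/53, -127/106, -453/106], P' = [1175/53 -353/106 1365/106; -353/106 407/212 345/212; 1365/106 345/212 3823/212]
step 1: x' = [-303098/185231, -146174/185231, -383674/185231], P' = [12383392/185231 -269218/185231 11648380/185231; -269218/185231 367096/185231 676302/185231; 11648380/185231 676302/185231 13652238/185231]
step 2: x' = [-87324614/328339029, -305894168/328339029, -117030964/109446343], P' = [21718258016/328339029 -447591430/328339029 6831075932/109446343; -447591430/328339029 662313842/328339029 419866482/109446343; 6831075932/109446343 419866482/109446343 8068941950/109446343]

step 0: x̄ = F·x = [-2, -2, -4]
step 0: P̄ = F·P·Fᵀ + Q = [48 -33 23; -33 36 -10; 23 -10 22]
step 0: y = z − H·x̄ = [-2]
step 0: S = H·P̄·Hᵀ + R = [212]
step 0: K = P̄·Hᵀ·S⁻¹ = [37/106; -85/212; 29/212]
step 0: x' = x̄ + K·y = [-143/53, -127/106, -453/106]
step 0: P' = (I − K·H)·P̄ = [1175/53 -353/106 1365/106; -353/106 407/212 345/212; 1365/106 345/212 3823/212]
step 1: x̄ = F·x = [-787/106, 616/53, -4/53]
step 1: P̄ = F·P·Fᵀ + Q = [21295/212 -3895/53 2719/53; -3895/53 8292/53 1510/53; 2719/53 1510/53 4118/53]
step 1: y = z − H·x̄ = [3129/106]
step 1: S = H·P̄·Hᵀ + R = [185231/212]
step 1: K = P̄·Hᵀ·S⁻¹ = [36321/185231; -77884/185231; -12524/185231]
step 1: x' = x̄ + K·y = [-303098/185231, -146174/185231, -383674/185231]
step 1: P' = (I − K·H)·P̄ = [12383392/185231 -269218/185231 11648380/185231; -269218/185231 367096/185231 676302/185231; 11648380/185231 676302/185231 13652238/185231]
step 2: x̄ = F·x = [-544826/185231, 1004848/185231, 76348/185231]
step 2: P̄ = F·P·Fᵀ + Q = [33364074/185231 -50412520/185231 -129416/185231; -50412520/185231 119549888/185231 28486494/185231; -129416/185231 28486494/185231 20129782/185231]
step 2: y = z − H·x̄ = [2763832/185231]
step 2: S = H·P̄·Hᵀ + R = [656678058/185231]
step 2: K = P̄·Hᵀ·S⁻¹ = [58872035/328339029; -139875325/328339029; -10866714/109446343]
step 2: x' = x̄ + K·y = [-87324614/328339029, -305894168/328339029, -117030964/109446343]
step 2: P' = (I − K·H)·P̄ = [21718258016/328339029 -447591430/328339029 6831075932/109446343; -447591430/328339029 662313842/328339029 419866482/109446343; 6831075932/109446343 419866482/109446343 8068941950/109446343]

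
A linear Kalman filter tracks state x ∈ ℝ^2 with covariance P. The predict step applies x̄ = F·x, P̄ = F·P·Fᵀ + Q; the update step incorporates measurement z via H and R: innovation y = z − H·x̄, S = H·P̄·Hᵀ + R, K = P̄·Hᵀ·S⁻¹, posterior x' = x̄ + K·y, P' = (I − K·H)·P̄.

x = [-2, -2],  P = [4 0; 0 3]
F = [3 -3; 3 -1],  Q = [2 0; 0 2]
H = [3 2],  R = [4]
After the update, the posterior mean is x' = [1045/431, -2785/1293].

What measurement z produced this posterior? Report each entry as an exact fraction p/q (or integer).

z = [3]

x̄ = F·x = [0, -4]
P̄ = F·P·Fᵀ + Q = [65 45; 45 41]
S = H·P̄·Hᵀ + R = [1293]
K = P̄·Hᵀ·S⁻¹ = [95/431; 217/1293]
x' − x̄ = [1045/431, 2387/1293] = K·y
y = (KᵀK)⁻¹·Kᵀ·(x' − x̄) = [11]
z = y + H·x̄ = [11] + [-8] = [3]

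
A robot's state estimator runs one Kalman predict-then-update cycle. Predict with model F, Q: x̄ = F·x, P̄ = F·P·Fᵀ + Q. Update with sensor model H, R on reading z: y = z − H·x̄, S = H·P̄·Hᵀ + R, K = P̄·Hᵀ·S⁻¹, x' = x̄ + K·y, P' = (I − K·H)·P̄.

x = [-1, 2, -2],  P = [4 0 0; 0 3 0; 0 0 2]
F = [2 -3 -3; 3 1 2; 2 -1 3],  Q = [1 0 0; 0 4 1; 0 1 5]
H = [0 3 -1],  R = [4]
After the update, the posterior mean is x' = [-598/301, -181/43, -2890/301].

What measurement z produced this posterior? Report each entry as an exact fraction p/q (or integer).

x̄ = F·x = [-2, -5, -10]
P̄ = F·P·Fᵀ + Q = [62 3 7; 3 51 34; 7 34 42]
S = H·P̄·Hᵀ + R = [301]
K = P̄·Hᵀ·S⁻¹ = [2/301; 17/43; 60/301]
x' − x̄ = [4/301, 34/43, 120/301] = K·y
y = (KᵀK)⁻¹·Kᵀ·(x' − x̄) = [2]
z = y + H·x̄ = [2] + [-5] = [-3]

z = [-3]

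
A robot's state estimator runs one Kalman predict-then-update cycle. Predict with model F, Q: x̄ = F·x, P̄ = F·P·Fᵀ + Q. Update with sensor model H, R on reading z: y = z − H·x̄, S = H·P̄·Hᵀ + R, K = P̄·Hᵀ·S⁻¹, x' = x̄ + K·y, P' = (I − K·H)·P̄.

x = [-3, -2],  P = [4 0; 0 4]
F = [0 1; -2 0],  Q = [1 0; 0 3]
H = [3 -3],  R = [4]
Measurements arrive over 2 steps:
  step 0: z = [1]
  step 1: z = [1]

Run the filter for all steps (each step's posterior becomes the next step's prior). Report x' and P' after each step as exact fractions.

step 0: x' = [-13/44, -21/44], P' = [175/44 171/44; 171/44 931/220]
step 1: x' = [-1836/79459, -27089/79459], P' = [80861/79459 69417/79459; 69417/79459 92897/79459]

step 0: x̄ = F·x = [-2, 6]
step 0: P̄ = F·P·Fᵀ + Q = [5 0; 0 19]
step 0: y = z − H·x̄ = [25]
step 0: S = H·P̄·Hᵀ + R = [220]
step 0: K = P̄·Hᵀ·S⁻¹ = [3/44; -57/220]
step 0: x' = x̄ + K·y = [-13/44, -21/44]
step 0: P' = (I − K·H)·P̄ = [175/44 171/44; 171/44 931/220]
step 1: x̄ = F·x = [-21/44, 13/22]
step 1: P̄ = F·P·Fᵀ + Q = [1151/220 -171/22; -171/22 208/11]
step 1: y = z − H·x̄ = [185/44]
step 1: S = H·P̄·Hᵀ + R = [79459/220]
step 1: K = P̄·Hᵀ·S⁻¹ = [8583/79459; -17610/79459]
step 1: x' = x̄ + K·y = [-1836/79459, -27089/79459]
step 1: P' = (I − K·H)·P̄ = [80861/79459 69417/79459; 69417/79459 92897/79459]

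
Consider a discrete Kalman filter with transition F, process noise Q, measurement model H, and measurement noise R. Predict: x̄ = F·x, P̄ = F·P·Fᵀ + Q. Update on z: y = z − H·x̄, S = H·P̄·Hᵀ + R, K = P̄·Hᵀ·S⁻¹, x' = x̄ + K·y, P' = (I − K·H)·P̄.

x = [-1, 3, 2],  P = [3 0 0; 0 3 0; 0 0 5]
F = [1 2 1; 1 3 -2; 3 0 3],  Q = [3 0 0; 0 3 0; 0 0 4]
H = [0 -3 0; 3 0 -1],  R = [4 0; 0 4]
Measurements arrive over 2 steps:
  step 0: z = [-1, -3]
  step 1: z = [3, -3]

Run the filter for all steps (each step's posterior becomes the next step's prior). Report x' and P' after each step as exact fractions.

step 0: x̄ = F·x = [7, 4, 3]
step 0: P̄ = F·P·Fᵀ + Q = [23 11 24; 11 53 -21; 24 -21 76]
step 0: y = z − H·x̄ = [11, -21]
step 0: S = H·P̄·Hᵀ + R = [481 -162; -162 143]
step 0: K = P̄·Hᵀ·S⁻¹ = [2571/42539 16299/42539; -13989/42539 216/42539; 8361/42539 8282/42539]
step 0: x' = x̄ + K·y = [-275/721, 199/721, 774/721]
step 0: P' = (I − K·H)·P̄ = [329785/42539 -3428/42539 924159/42539; -3428/42539 18652/42539 -11148/42539; 924159/42539 -11148/42539 2739349/42539]
step 1: x̄ = F·x = [897/721, -1226/721, 1497/721]
step 1: P̄ = F·P·Fᵀ + Q = [5061373/42539 -5967152/42539 14664900/42539; -5967152/42539 7999238/42539 -18350400/42539; 14664900/42539 -18350400/42539 44427224/42539]
step 1: y = z − H·x̄ = [-1515/721, -3357/721]
step 1: S = H·P̄·Hᵀ + R = [72163298/42539 -1346832/42539; -1346832/42539 2160337/42539]
step 1: K = P̄·Hᵀ·S⁻¹ = [462780960/1811080259 723792393/1811080259; -602253195/1811080259 897888/1811080259; 1391036544/1811080259 504623516/1811080259]
step 1: x' = x̄ + K·y = [-2089244418/1811080259, -1818287125/1811080259, -1512141969/1811080259]
step 1: P' = (I − K·H)·P̄ = [11901854020/1811080259 -617041280/1811080259 32810392488/1811080259; -617041280/1811080259 803004260/1811080259 -1854715392/1811080259; 32810392488/1811080259 -1854715392/1811080259 96412683400/1811080259]

step 0: x' = [-275/721, 199/721, 774/721], P' = [329785/42539 -3428/42539 924159/42539; -3428/42539 18652/42539 -11148/42539; 924159/42539 -11148/42539 2739349/42539]
step 1: x' = [-2089244418/1811080259, -1818287125/1811080259, -1512141969/1811080259], P' = [11901854020/1811080259 -617041280/1811080259 32810392488/1811080259; -617041280/1811080259 803004260/1811080259 -1854715392/1811080259; 32810392488/1811080259 -1854715392/1811080259 96412683400/1811080259]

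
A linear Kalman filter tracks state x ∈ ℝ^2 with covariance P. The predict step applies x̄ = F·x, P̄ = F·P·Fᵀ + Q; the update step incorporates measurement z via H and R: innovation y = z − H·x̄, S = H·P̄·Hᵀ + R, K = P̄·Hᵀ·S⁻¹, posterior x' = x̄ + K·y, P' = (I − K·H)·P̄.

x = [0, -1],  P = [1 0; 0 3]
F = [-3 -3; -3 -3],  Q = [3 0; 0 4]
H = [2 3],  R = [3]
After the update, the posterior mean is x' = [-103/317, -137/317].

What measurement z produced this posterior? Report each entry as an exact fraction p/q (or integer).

z = [-2]

x̄ = F·x = [3, 3]
P̄ = F·P·Fᵀ + Q = [39 36; 36 40]
S = H·P̄·Hᵀ + R = [951]
K = P̄·Hᵀ·S⁻¹ = [62/317; 64/317]
x' − x̄ = [-1054/317, -1088/317] = K·y
y = (KᵀK)⁻¹·Kᵀ·(x' − x̄) = [-17]
z = y + H·x̄ = [-17] + [15] = [-2]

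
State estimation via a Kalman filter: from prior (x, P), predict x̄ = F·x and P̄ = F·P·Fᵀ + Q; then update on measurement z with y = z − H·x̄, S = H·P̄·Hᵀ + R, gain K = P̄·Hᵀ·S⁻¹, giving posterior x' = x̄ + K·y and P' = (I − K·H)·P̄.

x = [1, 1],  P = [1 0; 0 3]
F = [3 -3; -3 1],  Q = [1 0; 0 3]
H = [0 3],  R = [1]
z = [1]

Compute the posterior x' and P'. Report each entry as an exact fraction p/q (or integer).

x̄ = F·x = [0, -2]
P̄ = F·P·Fᵀ + Q = [37 -18; -18 15]
y = z − H·x̄ = [7]
S = H·P̄·Hᵀ + R = [136]
K = P̄·Hᵀ·S⁻¹ = [-27/68; 45/136]
x' = x̄ + K·y = [-189/68, 43/136]
P' = (I − K·H)·P̄ = [529/34 -9/68; -9/68 15/136]

x' = [-189/68, 43/136]
P' = [529/34 -9/68; -9/68 15/136]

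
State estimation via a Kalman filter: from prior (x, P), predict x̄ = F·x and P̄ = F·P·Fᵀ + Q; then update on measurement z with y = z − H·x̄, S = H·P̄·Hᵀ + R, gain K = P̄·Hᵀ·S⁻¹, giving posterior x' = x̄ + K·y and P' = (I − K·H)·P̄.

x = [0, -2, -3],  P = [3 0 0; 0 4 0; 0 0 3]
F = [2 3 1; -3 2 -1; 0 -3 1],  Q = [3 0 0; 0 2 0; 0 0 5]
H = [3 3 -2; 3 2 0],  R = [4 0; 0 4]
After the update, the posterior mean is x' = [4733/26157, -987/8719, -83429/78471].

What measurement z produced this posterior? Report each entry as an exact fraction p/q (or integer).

x̄ = F·x = [-9, -1, 3]
P̄ = F·P·Fᵀ + Q = [54 3 -33; 3 48 -27; -33 -27 44]
S = H·P̄·Hᵀ + R = [1872 1125; 1125 718]
K = P̄·Hᵀ·S⁻¹ = [-6278/26157 5319/8719; 3389/8719 -4035/8719; -20299/78471 1676/8719]
x' − x̄ = [240146/26157, 7732/8719, -318842/78471] = K·y
y = (KᵀK)⁻¹·Kᵀ·(x' − x̄) = [38, 30]
z = y + H·x̄ = [38, 30] + [-36, -29] = [2, 1]

z = [2, 1]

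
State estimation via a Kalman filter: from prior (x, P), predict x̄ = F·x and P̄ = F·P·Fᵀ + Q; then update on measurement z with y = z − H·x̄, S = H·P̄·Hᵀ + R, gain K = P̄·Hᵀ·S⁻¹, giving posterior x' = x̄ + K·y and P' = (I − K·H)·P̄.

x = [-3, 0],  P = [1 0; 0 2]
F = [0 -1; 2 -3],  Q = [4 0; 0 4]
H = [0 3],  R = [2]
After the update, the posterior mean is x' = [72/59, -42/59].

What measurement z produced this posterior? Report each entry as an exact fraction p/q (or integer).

x̄ = F·x = [0, -6]
P̄ = F·P·Fᵀ + Q = [6 6; 6 26]
S = H·P̄·Hᵀ + R = [236]
K = P̄·Hᵀ·S⁻¹ = [9/118; 39/118]
x' − x̄ = [72/59, 312/59] = K·y
y = (KᵀK)⁻¹·Kᵀ·(x' − x̄) = [16]
z = y + H·x̄ = [16] + [-18] = [-2]

z = [-2]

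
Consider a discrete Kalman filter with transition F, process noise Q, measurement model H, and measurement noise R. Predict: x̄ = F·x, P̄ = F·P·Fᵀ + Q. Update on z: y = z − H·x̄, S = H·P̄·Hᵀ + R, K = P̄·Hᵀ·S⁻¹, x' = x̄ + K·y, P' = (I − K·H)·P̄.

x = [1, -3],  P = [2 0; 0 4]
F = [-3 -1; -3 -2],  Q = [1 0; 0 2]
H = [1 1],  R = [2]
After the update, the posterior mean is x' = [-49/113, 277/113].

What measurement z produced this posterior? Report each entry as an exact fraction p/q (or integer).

z = [2]

x̄ = F·x = [0, 3]
P̄ = F·P·Fᵀ + Q = [23 26; 26 36]
S = H·P̄·Hᵀ + R = [113]
K = P̄·Hᵀ·S⁻¹ = [49/113; 62/113]
x' − x̄ = [-49/113, -62/113] = K·y
y = (KᵀK)⁻¹·Kᵀ·(x' − x̄) = [-1]
z = y + H·x̄ = [-1] + [3] = [2]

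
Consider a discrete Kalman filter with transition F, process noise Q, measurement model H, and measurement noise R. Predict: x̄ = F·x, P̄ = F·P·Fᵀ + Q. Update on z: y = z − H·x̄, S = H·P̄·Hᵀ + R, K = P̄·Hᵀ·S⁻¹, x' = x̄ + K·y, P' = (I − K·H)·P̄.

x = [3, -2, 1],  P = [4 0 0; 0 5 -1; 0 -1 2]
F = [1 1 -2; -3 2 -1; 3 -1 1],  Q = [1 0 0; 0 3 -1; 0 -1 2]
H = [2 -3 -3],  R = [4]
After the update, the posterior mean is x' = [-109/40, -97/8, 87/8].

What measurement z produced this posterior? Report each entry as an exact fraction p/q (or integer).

z = [-2]

x̄ = F·x = [-1, -14, 12]
P̄ = F·P·Fᵀ + Q = [22 7 0; 7 65 -52; 0 -52 47]
S = H·P̄·Hᵀ + R = [80]
K = P̄·Hᵀ·S⁻¹ = [23/80; -5/16; 3/16]
x' − x̄ = [-69/40, 15/8, -9/8] = K·y
y = (KᵀK)⁻¹·Kᵀ·(x' − x̄) = [-6]
z = y + H·x̄ = [-6] + [4] = [-2]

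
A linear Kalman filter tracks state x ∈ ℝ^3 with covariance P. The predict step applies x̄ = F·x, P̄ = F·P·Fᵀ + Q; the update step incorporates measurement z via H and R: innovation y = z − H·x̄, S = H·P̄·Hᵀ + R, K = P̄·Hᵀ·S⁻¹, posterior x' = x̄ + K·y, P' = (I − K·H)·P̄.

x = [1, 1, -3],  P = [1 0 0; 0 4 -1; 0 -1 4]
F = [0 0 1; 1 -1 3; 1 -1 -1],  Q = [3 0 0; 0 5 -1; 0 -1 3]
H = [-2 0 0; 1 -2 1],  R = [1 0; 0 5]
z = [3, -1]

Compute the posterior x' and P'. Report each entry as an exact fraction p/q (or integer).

x̄ = F·x = [-3, -9, 3]
P̄ = F·P·Fᵀ + Q = [7 13 -3; 13 52 -6; -3 -6 10]
y = z − H·x̄ = [-3, -19]
S = H·P̄·Hᵀ + R = [29 44; 44 196]
K = P̄·Hᵀ·S⁻¹ = [-444/937 -11/1874; -207/937 -1669/3748; 85/937 287/3748]
x' = x̄ + K·y = [-2749/1874, 463/3748, 4771/3748]
P' = (I − K·H)·P̄ = [222/937 207/1874 -85/1874; 207/1874 11475/3748 14191/3748; -85/1874 14191/3748 29987/3748]

x' = [-2749/1874, 463/3748, 4771/3748]
P' = [222/937 207/1874 -85/1874; 207/1874 11475/3748 14191/3748; -85/1874 14191/3748 29987/3748]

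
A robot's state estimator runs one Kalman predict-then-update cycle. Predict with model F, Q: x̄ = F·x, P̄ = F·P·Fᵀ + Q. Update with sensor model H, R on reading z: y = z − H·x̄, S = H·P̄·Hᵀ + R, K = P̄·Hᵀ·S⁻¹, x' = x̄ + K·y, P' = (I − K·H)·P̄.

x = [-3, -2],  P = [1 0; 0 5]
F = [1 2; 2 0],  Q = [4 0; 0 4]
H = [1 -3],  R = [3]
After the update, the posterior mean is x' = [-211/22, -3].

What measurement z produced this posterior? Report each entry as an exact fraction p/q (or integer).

x̄ = F·x = [-7, -6]
P̄ = F·P·Fᵀ + Q = [25 2; 2 8]
S = H·P̄·Hᵀ + R = [88]
K = P̄·Hᵀ·S⁻¹ = [19/88; -1/4]
x' − x̄ = [-57/22, 3] = K·y
y = (KᵀK)⁻¹·Kᵀ·(x' − x̄) = [-12]
z = y + H·x̄ = [-12] + [11] = [-1]

z = [-1]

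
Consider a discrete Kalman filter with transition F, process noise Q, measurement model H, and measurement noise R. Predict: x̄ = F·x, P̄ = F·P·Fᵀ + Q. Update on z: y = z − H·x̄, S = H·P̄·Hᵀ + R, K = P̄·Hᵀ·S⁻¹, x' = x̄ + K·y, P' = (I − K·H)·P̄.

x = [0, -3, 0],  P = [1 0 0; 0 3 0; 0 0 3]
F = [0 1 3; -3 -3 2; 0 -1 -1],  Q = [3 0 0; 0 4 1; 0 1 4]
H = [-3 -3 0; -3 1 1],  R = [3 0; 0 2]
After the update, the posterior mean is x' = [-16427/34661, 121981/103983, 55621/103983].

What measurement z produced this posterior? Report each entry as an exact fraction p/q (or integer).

z = [-2, 3]

x̄ = F·x = [-3, 9, 3]
P̄ = F·P·Fᵀ + Q = [33 9 -12; 9 52 4; -12 4 10]
S = H·P̄·Hᵀ + R = [930 219; 219 387]
K = P̄·Hᵀ·S⁻¹ = [-2936/34661 -7474/34661; -25724/103983 22349/103983; -554/103983 13748/103983]
x' − x̄ = [87556/34661, -813866/103983, -256328/103983] = K·y
y = (KᵀK)⁻¹·Kᵀ·(x' − x̄) = [16, -18]
z = y + H·x̄ = [16, -18] + [-18, 21] = [-2, 3]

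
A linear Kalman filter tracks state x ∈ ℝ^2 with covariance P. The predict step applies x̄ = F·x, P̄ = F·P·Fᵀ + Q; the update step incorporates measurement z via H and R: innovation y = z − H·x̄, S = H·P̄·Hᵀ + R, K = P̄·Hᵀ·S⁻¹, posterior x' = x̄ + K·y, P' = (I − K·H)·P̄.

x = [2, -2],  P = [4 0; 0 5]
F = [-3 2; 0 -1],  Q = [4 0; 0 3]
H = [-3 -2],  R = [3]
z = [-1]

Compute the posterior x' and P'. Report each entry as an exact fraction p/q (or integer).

x' = [-46/91, 76/65]
P' = [340/91 -66/13; -66/13 492/65]

x̄ = F·x = [-10, 2]
P̄ = F·P·Fᵀ + Q = [60 -10; -10 8]
y = z − H·x̄ = [-27]
S = H·P̄·Hᵀ + R = [455]
K = P̄·Hᵀ·S⁻¹ = [-32/91; 2/65]
x' = x̄ + K·y = [-46/91, 76/65]
P' = (I − K·H)·P̄ = [340/91 -66/13; -66/13 492/65]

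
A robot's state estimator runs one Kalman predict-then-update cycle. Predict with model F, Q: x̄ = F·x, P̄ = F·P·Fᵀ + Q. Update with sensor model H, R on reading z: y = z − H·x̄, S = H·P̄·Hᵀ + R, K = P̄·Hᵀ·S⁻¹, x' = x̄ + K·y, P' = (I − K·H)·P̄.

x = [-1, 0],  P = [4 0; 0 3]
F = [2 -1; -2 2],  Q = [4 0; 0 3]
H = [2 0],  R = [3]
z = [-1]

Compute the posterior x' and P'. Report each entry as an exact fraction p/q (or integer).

x̄ = F·x = [-2, 2]
P̄ = F·P·Fᵀ + Q = [23 -22; -22 31]
y = z − H·x̄ = [3]
S = H·P̄·Hᵀ + R = [95]
K = P̄·Hᵀ·S⁻¹ = [46/95; -44/95]
x' = x̄ + K·y = [-52/95, 58/95]
P' = (I − K·H)·P̄ = [69/95 -66/95; -66/95 1009/95]

x' = [-52/95, 58/95]
P' = [69/95 -66/95; -66/95 1009/95]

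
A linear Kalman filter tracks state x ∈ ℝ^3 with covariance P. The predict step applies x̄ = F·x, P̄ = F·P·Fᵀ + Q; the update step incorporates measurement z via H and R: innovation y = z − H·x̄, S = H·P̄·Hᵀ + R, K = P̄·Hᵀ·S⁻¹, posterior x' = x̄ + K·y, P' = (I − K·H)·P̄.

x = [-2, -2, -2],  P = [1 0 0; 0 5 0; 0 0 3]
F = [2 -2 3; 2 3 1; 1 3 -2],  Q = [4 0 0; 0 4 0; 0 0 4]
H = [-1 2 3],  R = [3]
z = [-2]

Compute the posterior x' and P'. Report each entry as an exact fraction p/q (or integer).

x' = [-4103/419, -3264/419, 522/419]
P' = [40651/1676 7178/419 -2909/838; 7178/419 7588/419 -2603/419; -2909/838 -2603/419 1329/419]

x̄ = F·x = [-6, -12, -4]
P̄ = F·P·Fᵀ + Q = [55 -17 -46; -17 56 41; -46 41 62]
y = z − H·x̄ = [28]
S = H·P̄·Hᵀ + R = [1676]
K = P̄·Hᵀ·S⁻¹ = [-227/1676; 63/419; 157/838]
x' = x̄ + K·y = [-4103/419, -3264/419, 522/419]
P' = (I − K·H)·P̄ = [40651/1676 7178/419 -2909/838; 7178/419 7588/419 -2603/419; -2909/838 -2603/419 1329/419]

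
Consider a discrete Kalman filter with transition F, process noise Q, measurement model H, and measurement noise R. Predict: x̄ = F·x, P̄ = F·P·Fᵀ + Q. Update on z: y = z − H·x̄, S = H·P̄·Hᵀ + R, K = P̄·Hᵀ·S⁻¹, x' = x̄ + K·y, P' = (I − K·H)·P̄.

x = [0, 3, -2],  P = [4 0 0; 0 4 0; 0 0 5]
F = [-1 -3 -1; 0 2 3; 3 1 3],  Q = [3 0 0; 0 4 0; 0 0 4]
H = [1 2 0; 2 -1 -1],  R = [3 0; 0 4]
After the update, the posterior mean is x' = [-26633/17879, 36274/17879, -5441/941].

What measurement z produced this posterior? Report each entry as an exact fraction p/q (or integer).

x̄ = F·x = [-7, 0, -3]
P̄ = F·P·Fᵀ + Q = [48 -39 -39; -39 65 53; -39 53 89]
S = H·P̄·Hᵀ + R = [155 -218; -218 768]
K = P̄·Hᵀ·S⁻¹ = [3723/17879 10215/35758; 6790/17879 -5271/35758; 46/941 -513/1882]
x' − x̄ = [98520/17879, 36274/17879, -2618/941] = K·y
y = (KᵀK)⁻¹·Kᵀ·(x' − x̄) = [10, 12]
z = y + H·x̄ = [10, 12] + [-7, -11] = [3, 1]

z = [3, 1]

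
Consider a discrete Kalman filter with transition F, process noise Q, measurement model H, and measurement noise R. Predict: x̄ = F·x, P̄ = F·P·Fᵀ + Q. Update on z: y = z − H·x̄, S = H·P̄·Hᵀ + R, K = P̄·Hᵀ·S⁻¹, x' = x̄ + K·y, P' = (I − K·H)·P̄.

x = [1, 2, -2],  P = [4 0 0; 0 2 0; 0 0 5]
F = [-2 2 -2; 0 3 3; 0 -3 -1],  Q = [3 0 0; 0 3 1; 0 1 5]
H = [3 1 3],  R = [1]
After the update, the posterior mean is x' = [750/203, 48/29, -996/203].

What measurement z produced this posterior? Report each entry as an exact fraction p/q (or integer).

z = [-2]

x̄ = F·x = [6, 0, -4]
P̄ = F·P·Fᵀ + Q = [47 -18 -2; -18 66 -32; -2 -32 28]
S = H·P̄·Hᵀ + R = [406]
K = P̄·Hᵀ·S⁻¹ = [117/406; -6/29; 23/203]
x' − x̄ = [-468/203, 48/29, -184/203] = K·y
y = (KᵀK)⁻¹·Kᵀ·(x' − x̄) = [-8]
z = y + H·x̄ = [-8] + [6] = [-2]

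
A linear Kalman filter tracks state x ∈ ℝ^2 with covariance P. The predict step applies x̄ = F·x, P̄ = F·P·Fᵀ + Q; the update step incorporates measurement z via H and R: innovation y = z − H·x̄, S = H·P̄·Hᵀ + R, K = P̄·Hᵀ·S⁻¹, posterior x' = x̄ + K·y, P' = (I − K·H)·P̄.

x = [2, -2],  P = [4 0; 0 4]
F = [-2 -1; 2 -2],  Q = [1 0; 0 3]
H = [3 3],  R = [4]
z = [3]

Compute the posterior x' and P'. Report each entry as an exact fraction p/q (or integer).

x' = [-101/28, 1697/364]
P' = [471/28 -467/28; -467/28 6179/364]

x̄ = F·x = [-2, 8]
P̄ = F·P·Fᵀ + Q = [21 -8; -8 35]
y = z − H·x̄ = [-15]
S = H·P̄·Hᵀ + R = [364]
K = P̄·Hᵀ·S⁻¹ = [3/28; 81/364]
x' = x̄ + K·y = [-101/28, 1697/364]
P' = (I − K·H)·P̄ = [471/28 -467/28; -467/28 6179/364]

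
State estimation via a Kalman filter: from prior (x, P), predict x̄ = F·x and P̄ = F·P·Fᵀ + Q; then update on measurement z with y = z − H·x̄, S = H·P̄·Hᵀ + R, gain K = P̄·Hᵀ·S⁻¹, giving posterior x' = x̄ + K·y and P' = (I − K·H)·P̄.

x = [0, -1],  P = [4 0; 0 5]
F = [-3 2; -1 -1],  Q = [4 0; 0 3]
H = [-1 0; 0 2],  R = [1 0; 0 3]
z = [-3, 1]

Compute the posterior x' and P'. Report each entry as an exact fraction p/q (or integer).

x̄ = F·x = [-2, 1]
P̄ = F·P·Fᵀ + Q = [60 2; 2 12]
y = z − H·x̄ = [-5, -1]
S = H·P̄·Hᵀ + R = [61 -4; -4 51]
K = P̄·Hᵀ·S⁻¹ = [-3044/3095 4/3095; -6/3095 1456/3095]
x' = x̄ + K·y = [9026/3095, 1669/3095]
P' = (I − K·H)·P̄ = [3044/3095 6/3095; 6/3095 2184/3095]

x' = [9026/3095, 1669/3095]
P' = [3044/3095 6/3095; 6/3095 2184/3095]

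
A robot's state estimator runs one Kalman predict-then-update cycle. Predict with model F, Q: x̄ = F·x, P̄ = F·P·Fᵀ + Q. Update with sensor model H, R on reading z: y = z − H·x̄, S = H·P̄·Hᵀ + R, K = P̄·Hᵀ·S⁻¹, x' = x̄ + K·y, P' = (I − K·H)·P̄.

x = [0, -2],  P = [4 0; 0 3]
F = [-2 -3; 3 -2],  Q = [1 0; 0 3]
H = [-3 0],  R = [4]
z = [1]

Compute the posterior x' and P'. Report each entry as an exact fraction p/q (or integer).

x̄ = F·x = [6, 4]
P̄ = F·P·Fᵀ + Q = [44 -6; -6 51]
y = z − H·x̄ = [19]
S = H·P̄·Hᵀ + R = [400]
K = P̄·Hᵀ·S⁻¹ = [-33/100; 9/200]
x' = x̄ + K·y = [-27/100, 971/200]
P' = (I − K·H)·P̄ = [11/25 -3/50; -3/50 5019/100]

x' = [-27/100, 971/200]
P' = [11/25 -3/50; -3/50 5019/100]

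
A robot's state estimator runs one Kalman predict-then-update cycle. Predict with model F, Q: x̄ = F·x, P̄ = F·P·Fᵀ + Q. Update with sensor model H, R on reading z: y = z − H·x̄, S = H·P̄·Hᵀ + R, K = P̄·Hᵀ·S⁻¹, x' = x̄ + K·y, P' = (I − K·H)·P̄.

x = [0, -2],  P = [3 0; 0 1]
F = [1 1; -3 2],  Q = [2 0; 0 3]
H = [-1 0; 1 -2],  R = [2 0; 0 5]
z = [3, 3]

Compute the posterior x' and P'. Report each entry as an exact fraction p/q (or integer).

x' = [-277/100, -579/200]
P' = [13/10 11/20; 11/20 57/40]

x̄ = F·x = [-2, -4]
P̄ = F·P·Fᵀ + Q = [6 -7; -7 34]
y = z − H·x̄ = [1, -3]
S = H·P̄·Hᵀ + R = [8 -20; -20 175]
K = P̄·Hᵀ·S⁻¹ = [-13/20 1/25; -11/40 -23/50]
x' = x̄ + K·y = [-277/100, -579/200]
P' = (I − K·H)·P̄ = [13/10 11/20; 11/20 57/40]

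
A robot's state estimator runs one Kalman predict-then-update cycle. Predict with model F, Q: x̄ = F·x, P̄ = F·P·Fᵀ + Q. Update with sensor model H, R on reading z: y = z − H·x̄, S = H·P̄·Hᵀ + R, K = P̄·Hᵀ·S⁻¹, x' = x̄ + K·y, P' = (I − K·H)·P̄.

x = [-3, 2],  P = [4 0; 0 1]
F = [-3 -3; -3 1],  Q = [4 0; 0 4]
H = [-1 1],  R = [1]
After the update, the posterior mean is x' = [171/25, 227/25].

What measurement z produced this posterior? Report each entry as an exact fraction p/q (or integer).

z = [2]

x̄ = F·x = [3, 11]
P̄ = F·P·Fᵀ + Q = [49 33; 33 41]
S = H·P̄·Hᵀ + R = [25]
K = P̄·Hᵀ·S⁻¹ = [-16/25; 8/25]
x' − x̄ = [96/25, -48/25] = K·y
y = (KᵀK)⁻¹·Kᵀ·(x' − x̄) = [-6]
z = y + H·x̄ = [-6] + [8] = [2]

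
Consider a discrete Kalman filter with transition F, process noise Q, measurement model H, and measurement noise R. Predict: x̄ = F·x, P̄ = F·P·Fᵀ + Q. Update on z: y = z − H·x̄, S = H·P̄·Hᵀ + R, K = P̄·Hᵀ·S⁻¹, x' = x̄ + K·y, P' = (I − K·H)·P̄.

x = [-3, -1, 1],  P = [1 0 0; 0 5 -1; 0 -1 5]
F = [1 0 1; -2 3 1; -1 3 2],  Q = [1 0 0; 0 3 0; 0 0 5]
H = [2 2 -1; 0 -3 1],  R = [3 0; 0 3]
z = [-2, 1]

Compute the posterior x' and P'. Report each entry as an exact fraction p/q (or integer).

x̄ = F·x = [-2, 4, 2]
P̄ = F·P·Fᵀ + Q = [7 0 6; 0 51 48; 6 48 59]
y = z − H·x̄ = [-4, 11]
S = H·P̄·Hᵀ + R = [78 -113; -113 233]
K = P̄·Hᵀ·S⁻¹ = [2542/5405 1372/5405; 717/5405 -2088/5405; 1812/5405 -1093/5405]
x' = x̄ + K·y = [-5886/5405, -4216/5405, -8461/5405]
P' = (I − K·H)·P̄ = [9267/5405 6792/5405 24492/5405; 6792/5405 17697/5405 46827/5405; 24492/5405 46827/5405 137202/5405]

x' = [-5886/5405, -4216/5405, -8461/5405]
P' = [9267/5405 6792/5405 24492/5405; 6792/5405 17697/5405 46827/5405; 24492/5405 46827/5405 137202/5405]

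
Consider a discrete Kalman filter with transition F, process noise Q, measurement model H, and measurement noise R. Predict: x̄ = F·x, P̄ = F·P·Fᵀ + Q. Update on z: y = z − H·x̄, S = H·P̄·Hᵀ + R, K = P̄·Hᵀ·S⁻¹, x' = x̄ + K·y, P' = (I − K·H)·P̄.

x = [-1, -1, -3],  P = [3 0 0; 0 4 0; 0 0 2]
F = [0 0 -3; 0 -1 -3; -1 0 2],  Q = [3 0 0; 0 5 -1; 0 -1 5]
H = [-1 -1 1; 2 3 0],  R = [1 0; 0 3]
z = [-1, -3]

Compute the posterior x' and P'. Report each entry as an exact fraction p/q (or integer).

x' = [12/19, -229/190, -253/190]
P' = [750/209 -486/209 219/209; -486/209 3793/2090 -859/2090; 219/209 -859/2090 2997/2090]

x̄ = F·x = [9, 10, -5]
P̄ = F·P·Fᵀ + Q = [21 18 -12; 18 27 -13; -12 -13 16]
y = z − H·x̄ = [23, -51]
S = H·P̄·Hᵀ + R = [151 -276; -276 546]
K = P̄·Hᵀ·S⁻¹ = [-45/209 14/209; 104/1045 553/2090; 833/1045 601/2090]
x' = x̄ + K·y = [12/19, -229/190, -253/190]
P' = (I − K·H)·P̄ = [750/209 -486/209 219/209; -486/209 3793/2090 -859/2090; 219/209 -859/2090 2997/2090]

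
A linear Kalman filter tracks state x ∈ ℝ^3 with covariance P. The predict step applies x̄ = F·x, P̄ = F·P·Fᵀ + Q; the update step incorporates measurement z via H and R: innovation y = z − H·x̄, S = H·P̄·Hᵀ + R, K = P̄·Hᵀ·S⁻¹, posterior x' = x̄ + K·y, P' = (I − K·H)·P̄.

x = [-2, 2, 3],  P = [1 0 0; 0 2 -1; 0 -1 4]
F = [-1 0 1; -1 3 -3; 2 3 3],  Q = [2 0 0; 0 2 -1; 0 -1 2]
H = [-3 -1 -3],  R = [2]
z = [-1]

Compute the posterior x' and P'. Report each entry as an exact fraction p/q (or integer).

x̄ = F·x = [5, -1, 11]
P̄ = F·P·Fᵀ + Q = [7 -14 7; -14 75 -21; 7 -21 42]
y = z − H·x̄ = [46]
S = H·P̄·Hᵀ + R = [434]
K = P̄·Hᵀ·S⁻¹ = [-2/31; 15/217; -9/31]
x' = x̄ + K·y = [63/31, 473/217, -73/31]
P' = (I − K·H)·P̄ = [161/31 -374/31 -35/31; -374/31 15825/217 -381/31; -35/31 -381/31 168/31]

x' = [63/31, 473/217, -73/31]
P' = [161/31 -374/31 -35/31; -374/31 15825/217 -381/31; -35/31 -381/31 168/31]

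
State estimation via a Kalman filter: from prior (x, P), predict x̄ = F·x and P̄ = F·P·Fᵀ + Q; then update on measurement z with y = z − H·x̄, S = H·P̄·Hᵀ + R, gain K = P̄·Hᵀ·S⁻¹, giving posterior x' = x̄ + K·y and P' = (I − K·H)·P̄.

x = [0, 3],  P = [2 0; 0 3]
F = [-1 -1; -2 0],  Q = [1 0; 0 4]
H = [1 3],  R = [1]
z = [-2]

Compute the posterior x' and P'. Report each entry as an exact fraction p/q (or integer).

x' = [-399/139, 40/139]
P' = [510/139 -164/139; -164/139 68/139]

x̄ = F·x = [-3, 0]
P̄ = F·P·Fᵀ + Q = [6 4; 4 12]
y = z − H·x̄ = [1]
S = H·P̄·Hᵀ + R = [139]
K = P̄·Hᵀ·S⁻¹ = [18/139; 40/139]
x' = x̄ + K·y = [-399/139, 40/139]
P' = (I − K·H)·P̄ = [510/139 -164/139; -164/139 68/139]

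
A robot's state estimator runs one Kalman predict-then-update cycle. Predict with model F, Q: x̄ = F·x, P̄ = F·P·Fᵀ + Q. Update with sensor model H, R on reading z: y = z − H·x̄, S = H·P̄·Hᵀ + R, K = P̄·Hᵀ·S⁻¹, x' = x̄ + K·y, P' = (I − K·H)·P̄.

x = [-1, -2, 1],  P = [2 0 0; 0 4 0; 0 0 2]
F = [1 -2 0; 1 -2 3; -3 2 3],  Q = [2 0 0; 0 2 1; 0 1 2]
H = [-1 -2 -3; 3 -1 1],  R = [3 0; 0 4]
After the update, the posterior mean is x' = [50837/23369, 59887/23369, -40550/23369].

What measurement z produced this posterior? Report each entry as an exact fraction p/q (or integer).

z = [-2, 2]

x̄ = F·x = [3, 6, 2]
P̄ = F·P·Fᵀ + Q = [20 18 -22; 18 38 -3; -22 -3 54]
S = H·P̄·Hᵀ + R = [565 -19; -19 42]
K = P̄·Hᵀ·S⁻¹ = [800/23369 11490/23369; -3323/23369 5730/23369; -5799/23369 -7631/23369]
x' − x̄ = [-19270/23369, -80327/23369, -87288/23369] = K·y
y = (KᵀK)⁻¹·Kᵀ·(x' − x̄) = [19, -3]
z = y + H·x̄ = [19, -3] + [-21, 5] = [-2, 2]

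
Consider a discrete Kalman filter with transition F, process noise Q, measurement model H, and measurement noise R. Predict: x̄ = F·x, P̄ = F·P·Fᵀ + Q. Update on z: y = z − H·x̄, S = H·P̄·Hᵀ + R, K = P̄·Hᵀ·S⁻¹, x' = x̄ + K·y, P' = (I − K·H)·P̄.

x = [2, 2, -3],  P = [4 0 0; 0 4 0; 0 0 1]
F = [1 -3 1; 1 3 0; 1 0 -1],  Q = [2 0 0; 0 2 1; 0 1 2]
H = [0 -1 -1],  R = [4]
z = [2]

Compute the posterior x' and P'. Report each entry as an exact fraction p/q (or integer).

x̄ = F·x = [-7, 8, 5]
P̄ = F·P·Fᵀ + Q = [43 -32 3; -32 42 5; 3 5 7]
y = z − H·x̄ = [15]
S = H·P̄·Hᵀ + R = [63]
K = P̄·Hᵀ·S⁻¹ = [29/63; -47/63; -4/21]
x' = x̄ + K·y = [-2/21, -67/21, 15/7]
P' = (I − K·H)·P̄ = [1868/63 -653/63 179/21; -653/63 437/63 -83/21; 179/21 -83/21 33/7]

x' = [-2/21, -67/21, 15/7]
P' = [1868/63 -653/63 179/21; -653/63 437/63 -83/21; 179/21 -83/21 33/7]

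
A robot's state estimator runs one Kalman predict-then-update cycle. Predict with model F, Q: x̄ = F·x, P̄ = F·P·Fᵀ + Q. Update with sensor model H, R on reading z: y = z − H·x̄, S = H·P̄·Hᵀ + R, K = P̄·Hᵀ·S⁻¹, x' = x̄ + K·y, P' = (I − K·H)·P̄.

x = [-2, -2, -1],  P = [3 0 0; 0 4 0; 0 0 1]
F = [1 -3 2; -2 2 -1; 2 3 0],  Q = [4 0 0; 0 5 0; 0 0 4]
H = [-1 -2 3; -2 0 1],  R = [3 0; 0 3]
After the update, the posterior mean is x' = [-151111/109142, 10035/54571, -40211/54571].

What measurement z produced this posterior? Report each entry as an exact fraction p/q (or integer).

z = [-1, 2]

x̄ = F·x = [2, 1, -10]
P̄ = F·P·Fᵀ + Q = [47 -32 -30; -32 34 12; -30 12 52]
S = H·P̄·Hᵀ + R = [562 308; 308 363]
K = P̄·Hᵀ·S⁻¹ = [1063/9922 -23602/54571; -1064/4961 21356/54571; 1105/4961 6524/54571]
x' − x̄ = [-369395/109142, -44536/54571, 505499/54571] = K·y
y = (KᵀK)⁻¹·Kᵀ·(x' − x̄) = [33, 16]
z = y + H·x̄ = [33, 16] + [-34, -14] = [-1, 2]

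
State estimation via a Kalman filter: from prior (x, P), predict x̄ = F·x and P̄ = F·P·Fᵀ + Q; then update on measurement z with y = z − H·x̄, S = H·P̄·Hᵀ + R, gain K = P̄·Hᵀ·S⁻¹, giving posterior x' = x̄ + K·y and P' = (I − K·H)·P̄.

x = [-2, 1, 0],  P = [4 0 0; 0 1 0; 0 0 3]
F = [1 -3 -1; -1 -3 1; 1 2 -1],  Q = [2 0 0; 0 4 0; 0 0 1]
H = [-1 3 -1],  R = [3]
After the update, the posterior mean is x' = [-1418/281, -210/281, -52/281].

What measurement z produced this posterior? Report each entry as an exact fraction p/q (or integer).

x̄ = F·x = [-5, -1, 0]
P̄ = F·P·Fᵀ + Q = [18 2 1; 2 20 -13; 1 -13 12]
S = H·P̄·Hᵀ + R = [281]
K = P̄·Hᵀ·S⁻¹ = [-13/281; 71/281; -52/281]
x' − x̄ = [-13/281, 71/281, -52/281] = K·y
y = (KᵀK)⁻¹·Kᵀ·(x' − x̄) = [1]
z = y + H·x̄ = [1] + [2] = [3]

z = [3]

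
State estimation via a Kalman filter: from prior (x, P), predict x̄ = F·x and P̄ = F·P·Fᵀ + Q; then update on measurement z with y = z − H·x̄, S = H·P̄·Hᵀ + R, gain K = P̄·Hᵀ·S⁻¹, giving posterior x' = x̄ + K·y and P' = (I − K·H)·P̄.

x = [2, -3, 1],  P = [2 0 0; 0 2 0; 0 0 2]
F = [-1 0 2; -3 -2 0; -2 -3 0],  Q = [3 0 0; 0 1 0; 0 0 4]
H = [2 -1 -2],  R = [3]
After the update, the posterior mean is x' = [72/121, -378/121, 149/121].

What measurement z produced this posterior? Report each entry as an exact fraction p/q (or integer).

x̄ = F·x = [0, 0, 5]
P̄ = F·P·Fᵀ + Q = [13 6 4; 6 27 24; 4 24 30]
S = H·P̄·Hᵀ + R = [242]
K = P̄·Hᵀ·S⁻¹ = [6/121; -63/242; -38/121]
x' − x̄ = [72/121, -378/121, -456/121] = K·y
y = (KᵀK)⁻¹·Kᵀ·(x' − x̄) = [12]
z = y + H·x̄ = [12] + [-10] = [2]

z = [2]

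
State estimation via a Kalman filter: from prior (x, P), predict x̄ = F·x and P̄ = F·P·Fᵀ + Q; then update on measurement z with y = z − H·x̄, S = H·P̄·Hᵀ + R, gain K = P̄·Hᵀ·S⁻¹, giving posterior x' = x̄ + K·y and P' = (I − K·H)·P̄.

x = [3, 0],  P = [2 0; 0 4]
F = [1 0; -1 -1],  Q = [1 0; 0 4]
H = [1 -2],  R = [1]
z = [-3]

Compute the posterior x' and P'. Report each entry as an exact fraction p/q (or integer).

x̄ = F·x = [3, -3]
P̄ = F·P·Fᵀ + Q = [3 -2; -2 10]
y = z − H·x̄ = [-12]
S = H·P̄·Hᵀ + R = [52]
K = P̄·Hᵀ·S⁻¹ = [7/52; -11/26]
x' = x̄ + K·y = [18/13, 27/13]
P' = (I − K·H)·P̄ = [107/52 25/26; 25/26 9/13]

x' = [18/13, 27/13]
P' = [107/52 25/26; 25/26 9/13]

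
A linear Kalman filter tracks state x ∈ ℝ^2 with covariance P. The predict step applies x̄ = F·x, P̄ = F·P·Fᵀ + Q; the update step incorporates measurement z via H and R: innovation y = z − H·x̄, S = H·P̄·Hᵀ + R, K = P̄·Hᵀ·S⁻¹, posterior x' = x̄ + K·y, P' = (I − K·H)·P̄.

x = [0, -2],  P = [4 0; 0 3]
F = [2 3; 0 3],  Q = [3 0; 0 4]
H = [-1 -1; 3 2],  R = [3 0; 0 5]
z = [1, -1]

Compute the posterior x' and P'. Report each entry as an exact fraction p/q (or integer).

x̄ = F·x = [-6, -6]
P̄ = F·P·Fᵀ + Q = [46 27; 27 31]
y = z − H·x̄ = [-11, 29]
S = H·P̄·Hᵀ + R = [134 -335; -335 867]
K = P̄·Hᵀ·S⁻¹ = [1029/3953 19/59; -2381/3953 -4/59]
x' = x̄ + K·y = [1880/3953, -5299/3953]
P' = (I − K·H)·P̄ = [12539/3953 -15626/3953; -15626/3953 22769/3953]

x' = [1880/3953, -5299/3953]
P' = [12539/3953 -15626/3953; -15626/3953 22769/3953]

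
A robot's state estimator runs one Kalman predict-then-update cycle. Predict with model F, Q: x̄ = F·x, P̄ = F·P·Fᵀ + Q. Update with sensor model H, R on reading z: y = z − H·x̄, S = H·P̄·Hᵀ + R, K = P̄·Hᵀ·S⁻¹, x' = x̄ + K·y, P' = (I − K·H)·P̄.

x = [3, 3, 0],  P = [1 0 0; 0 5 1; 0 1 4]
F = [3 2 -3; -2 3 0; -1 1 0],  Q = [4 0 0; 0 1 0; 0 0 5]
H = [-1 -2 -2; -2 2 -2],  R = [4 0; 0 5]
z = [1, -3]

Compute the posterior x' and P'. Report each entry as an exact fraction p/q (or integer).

x' = [480469/130657, -18467/130657, -276468/130657]
P' = [997996/130657 214400/130657 -667536/130657; 214400/130657 117229/130657 -148171/130657; -667536/130657 -148171/130657 512395/130657]

x̄ = F·x = [15, 3, 0]
P̄ = F·P·Fᵀ + Q = [57 15 4; 15 50 17; 4 17 11]
y = z − H·x̄ = [22, 21]
S = H·P̄·Hᵀ + R = [517 12; 12 253]
K = P̄·Hᵀ·S⁻¹ = [-22931/130657 -46424/130657; -38129/130657 20400/130657; -15228/130657 2788/130657]
x' = x̄ + K·y = [480469/130657, -18467/130657, -276468/130657]
P' = (I − K·H)·P̄ = [997996/130657 214400/130657 -667536/130657; 214400/130657 117229/130657 -148171/130657; -667536/130657 -148171/130657 512395/130657]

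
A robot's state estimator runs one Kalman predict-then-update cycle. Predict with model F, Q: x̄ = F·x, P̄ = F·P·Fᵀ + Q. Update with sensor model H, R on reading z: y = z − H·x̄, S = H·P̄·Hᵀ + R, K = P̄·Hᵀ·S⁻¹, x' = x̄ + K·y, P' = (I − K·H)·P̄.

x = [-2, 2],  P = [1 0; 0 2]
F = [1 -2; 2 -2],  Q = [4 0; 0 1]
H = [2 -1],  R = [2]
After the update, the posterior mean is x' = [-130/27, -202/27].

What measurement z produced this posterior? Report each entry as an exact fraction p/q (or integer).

x̄ = F·x = [-6, -8]
P̄ = F·P·Fᵀ + Q = [13 10; 10 13]
S = H·P̄·Hᵀ + R = [27]
K = P̄·Hᵀ·S⁻¹ = [16/27; 7/27]
x' − x̄ = [32/27, 14/27] = K·y
y = (KᵀK)⁻¹·Kᵀ·(x' − x̄) = [2]
z = y + H·x̄ = [2] + [-4] = [-2]

z = [-2]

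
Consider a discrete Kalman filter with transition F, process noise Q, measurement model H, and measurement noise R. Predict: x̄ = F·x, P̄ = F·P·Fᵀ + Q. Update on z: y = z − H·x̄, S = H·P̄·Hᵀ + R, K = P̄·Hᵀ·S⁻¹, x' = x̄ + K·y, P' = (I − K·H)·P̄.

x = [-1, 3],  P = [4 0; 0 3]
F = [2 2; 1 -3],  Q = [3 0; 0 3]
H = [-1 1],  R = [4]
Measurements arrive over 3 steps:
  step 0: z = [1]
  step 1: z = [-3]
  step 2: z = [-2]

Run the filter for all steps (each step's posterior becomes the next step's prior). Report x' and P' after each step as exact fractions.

step 0: x' = [-259/89, -230/89], P' = [1078/89 914/89; 914/89 1090/89]
step 1: x' = [1996/2131, -36221/19179], P' = [41577/4262 30781/4262; 30781/4262 331873/38358]
step 2: x' = [28176285/5912444, 17157393/5912444], P' = [60169001/5912444 45155925/5912444; 45155925/5912444 53485761/5912444]

step 0: x̄ = F·x = [4, -10]
step 0: P̄ = F·P·Fᵀ + Q = [31 -10; -10 34]
step 0: y = z − H·x̄ = [15]
step 0: S = H·P̄·Hᵀ + R = [89]
step 0: K = P̄·Hᵀ·S⁻¹ = [-41/89; 44/89]
step 0: x' = x̄ + K·y = [-259/89, -230/89]
step 0: P' = (I − K·H)·P̄ = [1078/89 914/89; 914/89 1090/89]
step 1: x̄ = F·x = [-978/89, 431/89]
step 1: P̄ = F·P·Fᵀ + Q = [16251/89 -8040/89; -8040/89 5671/89]
step 1: y = z − H·x̄ = [-1676/89]
step 1: S = H·P̄·Hᵀ + R = [38358/89]
step 1: K = P̄·Hᵀ·S⁻¹ = [-2699/4262; 13711/38358]
step 1: x' = x̄ + K·y = [1996/2131, -36221/19179]
step 1: P' = (I − K·H)·P̄ = [41577/4262 30781/4262; 30781/4262 331873/38358]
step 2: x̄ = F·x = [-36514/19179, 42209/6393]
step 2: P̄ = F·P·Fᵀ + Q = [2577785/19179 -391828/6393; -391828/6393 100775/2131]
step 2: y = z − H·x̄ = [-201499/19179]
step 2: S = H·P̄·Hᵀ + R = [5912444/19179]
step 2: K = P̄·Hᵀ·S⁻¹ = [-3753269/5912444; 2082459/5912444]
step 2: x' = x̄ + K·y = [28176285/5912444, 17157393/5912444]
step 2: P' = (I − K·H)·P̄ = [60169001/5912444 45155925/5912444; 45155925/5912444 53485761/5912444]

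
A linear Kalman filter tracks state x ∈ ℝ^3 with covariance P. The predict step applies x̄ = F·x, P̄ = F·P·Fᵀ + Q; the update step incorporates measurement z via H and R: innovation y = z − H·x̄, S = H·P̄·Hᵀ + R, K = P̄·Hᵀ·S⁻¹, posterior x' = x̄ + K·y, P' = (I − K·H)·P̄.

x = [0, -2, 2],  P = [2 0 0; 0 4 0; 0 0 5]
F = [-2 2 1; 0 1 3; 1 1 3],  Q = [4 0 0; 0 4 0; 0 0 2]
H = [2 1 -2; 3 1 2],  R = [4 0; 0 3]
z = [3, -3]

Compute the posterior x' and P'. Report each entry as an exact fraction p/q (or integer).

x̄ = F·x = [-2, 4, 4]
P̄ = F·P·Fᵀ + Q = [33 23 19; 23 53 49; 19 49 53]
y = z − H·x̄ = [11, -9]
S = H·P̄·Hᵀ + R = [145 116; 116 1127]
K = P̄·Hᵀ·S⁻¹ = [38917/149959 596/5171; -24393/149959 1096/5171; -46005/149959 1136/5171]
x' = x̄ + K·y = [-27387/149959, 45457/149959, -202715/149959]
P' = (I − K·H)·P̄ = [198440/149959 -392340/149959 -75564/149959; -392340/149959 979740/149959 146316/149959; -75564/149959 146316/149959 89604/149959]

x' = [-27387/149959, 45457/149959, -202715/149959]
P' = [198440/149959 -392340/149959 -75564/149959; -392340/149959 979740/149959 146316/149959; -75564/149959 146316/149959 89604/149959]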